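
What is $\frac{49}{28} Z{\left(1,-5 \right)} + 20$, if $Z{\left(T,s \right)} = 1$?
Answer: $\frac{87}{4} \approx 21.75$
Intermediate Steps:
$\frac{49}{28} Z{\left(1,-5 \right)} + 20 = \frac{49}{28} \cdot 1 + 20 = 49 \cdot \frac{1}{28} \cdot 1 + 20 = \frac{7}{4} \cdot 1 + 20 = \frac{7}{4} + 20 = \frac{87}{4}$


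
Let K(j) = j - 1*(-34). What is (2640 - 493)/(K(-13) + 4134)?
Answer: 2147/4155 ≈ 0.51673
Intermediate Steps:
K(j) = 34 + j (K(j) = j + 34 = 34 + j)
(2640 - 493)/(K(-13) + 4134) = (2640 - 493)/((34 - 13) + 4134) = 2147/(21 + 4134) = 2147/4155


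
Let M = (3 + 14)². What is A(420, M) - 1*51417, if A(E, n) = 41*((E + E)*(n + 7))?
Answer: 10142823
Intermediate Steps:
M = 289 (M = 17² = 289)
A(E, n) = 82*E*(7 + n) (A(E, n) = 41*((2*E)*(7 + n)) = 41*(2*E*(7 + n)) = 82*E*(7 + n))
A(420, M) - 1*51417 = 82*420*(7 + 289) - 1*51417 = 82*420*296 - 51417 = 10194240 - 51417 = 10142823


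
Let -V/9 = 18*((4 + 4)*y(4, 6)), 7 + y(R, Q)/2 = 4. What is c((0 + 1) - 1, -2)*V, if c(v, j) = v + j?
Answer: -15552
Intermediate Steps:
y(R, Q) = -6 (y(R, Q) = -14 + 2*4 = -14 + 8 = -6)
c(v, j) = j + v
V = 7776 (V = -162*(4 + 4)*(-6) = -162*8*(-6) = -162*(-48) = -9*(-864) = 7776)
c((0 + 1) - 1, -2)*V = (-2 + ((0 + 1) - 1))*7776 = (-2 + (1 - 1))*7776 = (-2 + 0)*7776 = -2*7776 = -15552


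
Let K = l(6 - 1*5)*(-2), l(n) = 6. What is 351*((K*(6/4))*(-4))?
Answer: 25272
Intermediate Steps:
K = -12 (K = 6*(-2) = -12)
351*((K*(6/4))*(-4)) = 351*(-72/4*(-4)) = 351*(-12*3/2*(-4)) = 351*(-18*(-4)) = 351*72 = 25272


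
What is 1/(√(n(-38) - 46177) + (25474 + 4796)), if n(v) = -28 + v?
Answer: 30270/916319143 - I*√46243/916319143 ≈ 3.3034e-5 - 2.3468e-7*I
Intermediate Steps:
1/(√(n(-38) - 46177) + (25474 + 4796)) = 1/(√((-28 - 38) - 46177) + (25474 + 4796)) = 1/(√(-66 - 46177) + 30270) = 1/(√(-46243) + 30270) = 1/(I*√46243 + 30270) = 1/(30270 + I*√46243)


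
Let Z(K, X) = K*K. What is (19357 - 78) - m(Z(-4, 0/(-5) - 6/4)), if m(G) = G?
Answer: 19263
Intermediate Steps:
Z(K, X) = K**2
(19357 - 78) - m(Z(-4, 0/(-5) - 6/4)) = (19357 - 78) - 1*(-4)**2 = 19279 - 1*16 = 19279 - 16 = 19263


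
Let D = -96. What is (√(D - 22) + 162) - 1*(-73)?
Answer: 235 + I*√118 ≈ 235.0 + 10.863*I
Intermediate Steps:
(√(D - 22) + 162) - 1*(-73) = (√(-96 - 22) + 162) - 1*(-73) = (√(-118) + 162) + 73 = (I*√118 + 162) + 73 = (162 + I*√118) + 73 = 235 + I*√118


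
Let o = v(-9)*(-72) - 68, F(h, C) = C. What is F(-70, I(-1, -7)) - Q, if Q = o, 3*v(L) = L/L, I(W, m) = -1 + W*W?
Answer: 92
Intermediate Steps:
I(W, m) = -1 + W**2
v(L) = 1/3 (v(L) = (L/L)/3 = (1/3)*1 = 1/3)
o = -92 (o = (1/3)*(-72) - 68 = -24 - 68 = -92)
Q = -92
F(-70, I(-1, -7)) - Q = (-1 + (-1)**2) - 1*(-92) = (-1 + 1) + 92 = 0 + 92 = 92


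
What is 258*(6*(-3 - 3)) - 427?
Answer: -9715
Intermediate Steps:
258*(6*(-3 - 3)) - 427 = 258*(6*(-6)) - 427 = 258*(-36) - 427 = -9288 - 427 = -9715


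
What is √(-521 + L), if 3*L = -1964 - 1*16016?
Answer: I*√58629/3 ≈ 80.711*I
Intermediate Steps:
L = -17980/3 (L = (-1964 - 1*16016)/3 = (-1964 - 16016)/3 = (⅓)*(-17980) = -17980/3 ≈ -5993.3)
√(-521 + L) = √(-521 - 17980/3) = √(-19543/3) = I*√58629/3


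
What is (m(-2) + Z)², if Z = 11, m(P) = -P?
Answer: 169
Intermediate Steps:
(m(-2) + Z)² = (-1*(-2) + 11)² = (2 + 11)² = 13² = 169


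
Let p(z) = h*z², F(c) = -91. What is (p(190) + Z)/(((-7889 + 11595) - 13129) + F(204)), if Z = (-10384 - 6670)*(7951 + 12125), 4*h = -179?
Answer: 343991579/9514 ≈ 36156.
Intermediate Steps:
h = -179/4 (h = (¼)*(-179) = -179/4 ≈ -44.750)
p(z) = -179*z²/4
Z = -342376104 (Z = -17054*20076 = -342376104)
(p(190) + Z)/(((-7889 + 11595) - 13129) + F(204)) = (-179/4*190² - 342376104)/(((-7889 + 11595) - 13129) - 91) = (-179/4*36100 - 342376104)/((3706 - 13129) - 91) = (-1615475 - 342376104)/(-9423 - 91) = -343991579/(-9514) = -343991579*(-1/9514) = 343991579/9514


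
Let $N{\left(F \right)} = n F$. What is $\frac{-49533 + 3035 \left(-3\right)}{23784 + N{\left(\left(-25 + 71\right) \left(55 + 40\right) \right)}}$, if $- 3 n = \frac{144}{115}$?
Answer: $- \frac{9773}{3660} \approx -2.6702$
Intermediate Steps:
$n = - \frac{48}{115}$ ($n = - \frac{144 \cdot \frac{1}{115}}{3} = \left(- \frac{1}{3}\right) \frac{144}{115} = - \frac{48}{115} \approx -0.41739$)
$N{\left(F \right)} = - \frac{48 F}{115}$
$\frac{-49533 + 3035 \left(-3\right)}{23784 + N{\left(\left(-25 + 71\right) \left(55 + 40\right) \right)}} = \frac{-49533 + 3035 \left(-3\right)}{23784 - \frac{48 \left(-25 + 71\right) \left(55 + 40\right)}{115}} = \frac{-49533 - 9105}{23784 - \frac{48 \cdot 46 \cdot 95}{115}} = - \frac{58638}{23784 - 1824} = - \frac{58638}{21960} = \left(-58638\right) \frac{1}{21960} = - \frac{9773}{3660}$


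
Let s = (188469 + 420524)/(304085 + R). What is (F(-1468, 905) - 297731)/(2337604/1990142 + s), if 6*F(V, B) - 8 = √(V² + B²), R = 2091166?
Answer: -709622228150943723/3405565432805 + 794481602607*√2974049/6811130865610 ≈ -2.0817e+5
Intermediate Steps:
F(V, B) = 4/3 + √(B² + V²)/6 (F(V, B) = 4/3 + √(V² + B²)/6 = 4/3 + √(B² + V²)/6)
s = 608993/2395251 (s = (188469 + 420524)/(304085 + 2091166) = 608993/2395251 ≈ 0.25425)
(F(-1468, 905) - 297731)/(2337604/1990142 + s) = ((4/3 + √(905² + (-1468)²)/6) - 297731)/(2337604/1990142 + 608993/2395251) = ((4/3 + √(819025 + 2155024)/6) - 297731)/(2337604*(1/1990142) + 608993/2395251) = ((4/3 + √2974049/6) - 297731)/(1168802/995071 + 608993/2395251) = (-893189/3 + √2974049/6)/(3405565432805/2383444807821) = (-893189/3 + √2974049/6)*(2383444807821/3405565432805) = -709622228150943723/3405565432805 + 794481602607*√2974049/6811130865610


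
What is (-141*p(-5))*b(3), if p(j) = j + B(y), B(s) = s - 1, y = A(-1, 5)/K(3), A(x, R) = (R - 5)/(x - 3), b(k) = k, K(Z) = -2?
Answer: 2538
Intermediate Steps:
A(x, R) = (-5 + R)/(-3 + x)
y = 0 (y = ((-5 + 5)/(-3 - 1))/(-2) = (0/(-4))*(-½) = -¼*0*(-½) = 0*(-½) = 0)
B(s) = -1 + s
p(j) = -1 + j (p(j) = j + (-1 + 0) = j - 1 = -1 + j)
(-141*p(-5))*b(3) = -141*(-1 - 5)*3 = -141*(-6)*3 = 846*3 = 2538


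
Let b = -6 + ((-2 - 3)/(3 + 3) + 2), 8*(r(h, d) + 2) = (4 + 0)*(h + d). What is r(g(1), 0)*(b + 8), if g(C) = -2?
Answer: -19/2 ≈ -9.5000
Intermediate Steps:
r(h, d) = -2 + d/2 + h/2 (r(h, d) = -2 + ((4 + 0)*(h + d))/8 = -2 + (4*(d + h))/8 = -2 + (4*d + 4*h)/8 = -2 + (d/2 + h/2) = -2 + d/2 + h/2)
b = -29/6 (b = -6 + (-5/6 + 2) = -6 + (-5*⅙ + 2) = -6 + (-⅚ + 2) = -6 + 7/6 = -29/6 ≈ -4.8333)
r(g(1), 0)*(b + 8) = (-2 + (½)*0 + (½)*(-2))*(-29/6 + 8) = (-2 + 0 - 1)*(19/6) = -3*19/6 = -19/2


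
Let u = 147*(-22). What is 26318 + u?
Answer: 23084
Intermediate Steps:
u = -3234
26318 + u = 26318 - 3234 = 23084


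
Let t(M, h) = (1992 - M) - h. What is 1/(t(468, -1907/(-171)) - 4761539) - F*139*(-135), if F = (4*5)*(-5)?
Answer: -1527404331708171/813964472 ≈ -1.8765e+6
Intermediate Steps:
t(M, h) = 1992 - M - h
F = -100 (F = 20*(-5) = -100)
1/(t(468, -1907/(-171)) - 4761539) - F*139*(-135) = 1/((1992 - 1*468 - (-1907)/(-171)) - 4761539) - (-100*139)*(-135) = 1/((1992 - 468 - (-1907)*(-1)/171) - 4761539) - (-13900)*(-135) = 1/((1992 - 468 - 1*1907/171) - 4761539) - 1*1876500 = 1/((1992 - 468 - 1907/171) - 4761539) - 1876500 = 1/(258697/171 - 4761539) - 1876500 = 1/(-813964472/171) - 1876500 = -171/813964472 - 1876500 = -1527404331708171/813964472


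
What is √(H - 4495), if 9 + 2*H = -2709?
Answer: I*√5854 ≈ 76.511*I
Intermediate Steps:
H = -1359 (H = -9/2 + (½)*(-2709) = -9/2 - 2709/2 = -1359)
√(H - 4495) = √(-1359 - 4495) = √(-5854) = I*√5854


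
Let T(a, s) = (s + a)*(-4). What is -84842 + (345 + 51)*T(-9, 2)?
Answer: -73754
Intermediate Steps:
T(a, s) = -4*a - 4*s (T(a, s) = (a + s)*(-4) = -4*a - 4*s)
-84842 + (345 + 51)*T(-9, 2) = -84842 + (345 + 51)*(-4*(-9) - 4*2) = -84842 + 396*(36 - 8) = -84842 + 396*28 = -84842 + 11088 = -73754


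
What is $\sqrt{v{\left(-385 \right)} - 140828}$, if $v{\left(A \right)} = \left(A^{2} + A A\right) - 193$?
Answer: $\sqrt{155429} \approx 394.24$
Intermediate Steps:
$v{\left(A \right)} = -193 + 2 A^{2}$ ($v{\left(A \right)} = \left(A^{2} + A^{2}\right) - 193 = 2 A^{2} - 193 = -193 + 2 A^{2}$)
$\sqrt{v{\left(-385 \right)} - 140828} = \sqrt{\left(-193 + 2 \left(-385\right)^{2}\right) - 140828} = \sqrt{\left(-193 + 2 \cdot 148225\right) - 140828} = \sqrt{\left(-193 + 296450\right) - 140828} = \sqrt{296257 - 140828} = \sqrt{155429}$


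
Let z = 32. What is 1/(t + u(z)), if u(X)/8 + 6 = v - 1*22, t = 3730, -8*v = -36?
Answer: 1/3542 ≈ 0.00028233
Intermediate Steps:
v = 9/2 (v = -1/8*(-36) = 9/2 ≈ 4.5000)
u(X) = -188 (u(X) = -48 + 8*(9/2 - 1*22) = -48 + 8*(9/2 - 22) = -48 + 8*(-35/2) = -48 - 140 = -188)
1/(t + u(z)) = 1/(3730 - 188) = 1/3542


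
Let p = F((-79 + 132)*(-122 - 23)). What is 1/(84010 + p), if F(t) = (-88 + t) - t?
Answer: 1/83922 ≈ 1.1916e-5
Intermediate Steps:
F(t) = -88
p = -88
1/(84010 + p) = 1/(84010 - 88) = 1/83922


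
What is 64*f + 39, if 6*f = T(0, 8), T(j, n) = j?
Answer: 39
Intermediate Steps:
f = 0 (f = (⅙)*0 = 0)
64*f + 39 = 64*0 + 39 = 0 + 39 = 39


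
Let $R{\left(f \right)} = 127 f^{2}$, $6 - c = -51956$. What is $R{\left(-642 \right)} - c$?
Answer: $52292866$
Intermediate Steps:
$c = 51962$ ($c = 6 - -51956 = 6 + 51956 = 51962$)
$R{\left(-642 \right)} - c = 127 \left(-642\right)^{2} - 51962 = 127 \cdot 412164 - 51962 = 52344828 - 51962 = 52292866$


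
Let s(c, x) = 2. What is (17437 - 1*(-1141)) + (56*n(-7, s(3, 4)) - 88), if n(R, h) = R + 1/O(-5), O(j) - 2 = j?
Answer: 54238/3 ≈ 18079.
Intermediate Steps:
O(j) = 2 + j
n(R, h) = -1/3 + R (n(R, h) = R + 1/(2 - 5) = R + 1/(-3) = R - 1/3 = -1/3 + R)
(17437 - 1*(-1141)) + (56*n(-7, s(3, 4)) - 88) = (17437 - 1*(-1141)) + (56*(-1/3 - 7) - 88) = (17437 + 1141) + (56*(-22/3) - 88) = 18578 + (-1232/3 - 88) = 18578 - 1496/3 = 54238/3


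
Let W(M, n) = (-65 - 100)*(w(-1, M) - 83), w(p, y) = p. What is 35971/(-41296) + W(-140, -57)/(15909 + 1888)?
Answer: -67813327/734944912 ≈ -0.092270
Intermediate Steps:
W(M, n) = 13860 (W(M, n) = (-65 - 100)*(-1 - 83) = -165*(-84) = 13860)
35971/(-41296) + W(-140, -57)/(15909 + 1888) = 35971/(-41296) + 13860/(15909 + 1888) = 35971*(-1/41296) + 13860/17797 = -35971/41296 + 13860*(1/17797) = -35971/41296 + 13860/17797 = -67813327/734944912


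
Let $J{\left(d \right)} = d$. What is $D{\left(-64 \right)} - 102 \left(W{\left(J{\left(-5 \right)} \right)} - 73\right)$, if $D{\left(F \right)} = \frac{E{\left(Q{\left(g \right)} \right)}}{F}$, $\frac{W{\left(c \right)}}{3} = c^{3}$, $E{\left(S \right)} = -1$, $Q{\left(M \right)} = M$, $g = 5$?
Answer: $\frac{2924545}{64} \approx 45696.0$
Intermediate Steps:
$W{\left(c \right)} = 3 c^{3}$
$D{\left(F \right)} = - \frac{1}{F}$
$D{\left(-64 \right)} - 102 \left(W{\left(J{\left(-5 \right)} \right)} - 73\right) = - \frac{1}{-64} - 102 \left(3 \left(-5\right)^{3} - 73\right) = \left(-1\right) \left(- \frac{1}{64}\right) - 102 \left(3 \left(-125\right) - 73\right) = \frac{1}{64} - 102 \left(-375 - 73\right) = \frac{1}{64} - 102 \left(-448\right) = \frac{1}{64} - -45696 = \frac{1}{64} + 45696 = \frac{2924545}{64}$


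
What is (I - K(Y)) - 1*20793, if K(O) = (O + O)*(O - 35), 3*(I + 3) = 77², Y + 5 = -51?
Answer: -87035/3 ≈ -29012.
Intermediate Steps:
Y = -56 (Y = -5 - 51 = -56)
I = 5920/3 (I = -3 + (⅓)*77² = -3 + (⅓)*5929 = -3 + 5929/3 = 5920/3 ≈ 1973.3)
K(O) = 2*O*(-35 + O) (K(O) = (2*O)*(-35 + O) = 2*O*(-35 + O))
(I - K(Y)) - 1*20793 = (5920/3 - 2*(-56)*(-35 - 56)) - 1*20793 = (5920/3 - 2*(-56)*(-91)) - 20793 = (5920/3 - 1*10192) - 20793 = (5920/3 - 10192) - 20793 = -24656/3 - 20793 = -87035/3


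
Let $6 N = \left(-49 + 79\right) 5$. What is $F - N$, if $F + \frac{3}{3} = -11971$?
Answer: $-11997$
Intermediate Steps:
$F = -11972$ ($F = -1 - 11971 = -11972$)
$N = 25$ ($N = \frac{\left(-49 + 79\right) 5}{6} = \frac{30 \cdot 5}{6} = \frac{1}{6} \cdot 150 = 25$)
$F - N = -11972 - 25 = -11997$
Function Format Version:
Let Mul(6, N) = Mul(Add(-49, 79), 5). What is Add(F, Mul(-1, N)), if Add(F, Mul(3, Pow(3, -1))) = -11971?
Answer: -11997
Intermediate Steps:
F = -11972 (F = Add(-1, -11971) = -11972)
N = 25 (N = Mul(Rational(1, 6), Mul(Add(-49, 79), 5)) = Mul(Rational(1, 6), Mul(30, 5)) = Mul(Rational(1, 6), 150) = 25)
Add(F, Mul(-1, N)) = Add(-11972, Mul(-1, 25)) = Add(-11972, -25) = -11997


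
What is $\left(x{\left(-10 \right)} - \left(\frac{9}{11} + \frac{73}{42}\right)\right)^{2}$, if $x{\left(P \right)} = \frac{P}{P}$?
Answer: $\frac{516961}{213444} \approx 2.422$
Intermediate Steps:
$x{\left(P \right)} = 1$
$\left(x{\left(-10 \right)} - \left(\frac{9}{11} + \frac{73}{42}\right)\right)^{2} = \left(1 - \left(\frac{9}{11} + \frac{73}{42}\right)\right)^{2} = \left(1 - \frac{1181}{462}\right)^{2} = \left(- \frac{719}{462}\right)^{2} = \frac{516961}{213444}$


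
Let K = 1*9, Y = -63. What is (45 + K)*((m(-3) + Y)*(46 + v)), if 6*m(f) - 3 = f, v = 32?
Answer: -265356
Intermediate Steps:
m(f) = ½ + f/6
K = 9
(45 + K)*((m(-3) + Y)*(46 + v)) = (45 + 9)*(((½ + (⅙)*(-3)) - 63)*(46 + 32)) = 54*(((½ - ½) - 63)*78) = 54*((0 - 63)*78) = 54*(-63*78) = 54*(-4914) = -265356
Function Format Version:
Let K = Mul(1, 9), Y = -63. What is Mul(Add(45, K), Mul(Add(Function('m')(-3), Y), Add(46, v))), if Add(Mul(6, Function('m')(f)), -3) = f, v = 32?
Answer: -265356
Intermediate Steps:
Function('m')(f) = Add(Rational(1, 2), Mul(Rational(1, 6), f))
K = 9
Mul(Add(45, K), Mul(Add(Function('m')(-3), Y), Add(46, v))) = Mul(Add(45, 9), Mul(Add(Add(Rational(1, 2), Mul(Rational(1, 6), -3)), -63), Add(46, 32))) = Mul(54, Mul(Add(Add(Rational(1, 2), Rational(-1, 2)), -63), 78)) = Mul(54, Mul(Add(0, -63), 78)) = Mul(54, Mul(-63, 78)) = Mul(54, -4914) = -265356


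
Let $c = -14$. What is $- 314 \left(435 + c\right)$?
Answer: $-132194$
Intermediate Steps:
$- 314 \left(435 + c\right) = - 314 \left(435 - 14\right) = \left(-314\right) 421 = -132194$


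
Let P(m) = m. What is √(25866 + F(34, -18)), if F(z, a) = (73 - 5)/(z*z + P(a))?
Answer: 2*√2093605343/569 ≈ 160.83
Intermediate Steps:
F(z, a) = 68/(a + z²) (F(z, a) = (73 - 5)/(z*z + a) = 68/(z² + a) = 68/(a + z²))
√(25866 + F(34, -18)) = √(25866 + 68/(-18 + 34²)) = √(25866 + 68/(-18 + 1156)) = √(25866 + 68/1138) = √(25866 + 68*(1/1138)) = √(25866 + 34/569) = √(14717788/569) = 2*√2093605343/569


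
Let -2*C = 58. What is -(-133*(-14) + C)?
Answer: -1833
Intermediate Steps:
C = -29 (C = -½*58 = -29)
-(-133*(-14) + C) = -(-133*(-14) - 29) = -(1862 - 29) = -1*1833 = -1833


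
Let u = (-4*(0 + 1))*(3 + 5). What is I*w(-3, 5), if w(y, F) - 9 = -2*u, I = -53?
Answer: -3869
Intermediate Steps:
u = -32 (u = -4*1*8 = -4*8 = -32)
w(y, F) = 73 (w(y, F) = 9 - 2*(-32) = 9 + 64 = 73)
I*w(-3, 5) = -53*73 = -3869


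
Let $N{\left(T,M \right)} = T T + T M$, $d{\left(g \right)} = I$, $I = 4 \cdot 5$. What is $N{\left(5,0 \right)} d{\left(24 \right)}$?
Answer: $500$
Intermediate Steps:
$I = 20$
$d{\left(g \right)} = 20$
$N{\left(T,M \right)} = T^{2} + M T$
$N{\left(5,0 \right)} d{\left(24 \right)} = 5 \left(0 + 5\right) 20 = 5 \cdot 5 \cdot 20 = 25 \cdot 20 = 500$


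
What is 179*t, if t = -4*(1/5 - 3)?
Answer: 10024/5 ≈ 2004.8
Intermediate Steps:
t = 56/5 (t = -4*(⅕ - 3) = -4*(-14/5) = 56/5 ≈ 11.200)
179*t = 179*(56/5) = 10024/5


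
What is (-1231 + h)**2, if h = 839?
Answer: 153664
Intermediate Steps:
(-1231 + h)**2 = (-1231 + 839)**2 = (-392)**2 = 153664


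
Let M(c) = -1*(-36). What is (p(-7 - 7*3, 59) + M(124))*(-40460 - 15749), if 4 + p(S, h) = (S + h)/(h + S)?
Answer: -1854897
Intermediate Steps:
M(c) = 36
p(S, h) = -3 (p(S, h) = -4 + (S + h)/(h + S) = -4 + (S + h)/(S + h) = -4 + 1 = -3)
(p(-7 - 7*3, 59) + M(124))*(-40460 - 15749) = (-3 + 36)*(-40460 - 15749) = 33*(-56209) = -1854897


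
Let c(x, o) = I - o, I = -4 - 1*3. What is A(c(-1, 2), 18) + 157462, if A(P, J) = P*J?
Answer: 157300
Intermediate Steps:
I = -7 (I = -4 - 3 = -7)
c(x, o) = -7 - o
A(P, J) = J*P
A(c(-1, 2), 18) + 157462 = 18*(-7 - 1*2) + 157462 = 18*(-7 - 2) + 157462 = 18*(-9) + 157462 = -162 + 157462 = 157300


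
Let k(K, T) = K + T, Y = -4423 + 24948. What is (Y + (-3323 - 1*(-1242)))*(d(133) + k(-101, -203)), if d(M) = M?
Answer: -3153924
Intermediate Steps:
Y = 20525
(Y + (-3323 - 1*(-1242)))*(d(133) + k(-101, -203)) = (20525 + (-3323 - 1*(-1242)))*(133 + (-101 - 203)) = (20525 + (-3323 + 1242))*(133 - 304) = (20525 - 2081)*(-171) = 18444*(-171) = -3153924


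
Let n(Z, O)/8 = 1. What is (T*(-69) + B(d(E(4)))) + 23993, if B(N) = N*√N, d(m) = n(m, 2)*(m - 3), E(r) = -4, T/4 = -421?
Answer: 140189 - 112*I*√14 ≈ 1.4019e+5 - 419.07*I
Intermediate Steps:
T = -1684 (T = 4*(-421) = -1684)
n(Z, O) = 8 (n(Z, O) = 8*1 = 8)
d(m) = -24 + 8*m (d(m) = 8*(m - 3) = 8*(-3 + m) = -24 + 8*m)
B(N) = N^(3/2)
(T*(-69) + B(d(E(4)))) + 23993 = (-1684*(-69) + (-24 + 8*(-4))^(3/2)) + 23993 = (116196 + (-24 - 32)^(3/2)) + 23993 = (116196 + (-56)^(3/2)) + 23993 = (116196 - 112*I*√14) + 23993 = 140189 - 112*I*√14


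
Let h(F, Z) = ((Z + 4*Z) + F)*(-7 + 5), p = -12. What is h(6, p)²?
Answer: 11664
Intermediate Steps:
h(F, Z) = -10*Z - 2*F (h(F, Z) = (5*Z + F)*(-2) = (F + 5*Z)*(-2) = -10*Z - 2*F)
h(6, p)² = (-10*(-12) - 2*6)² = (120 - 12)² = 108² = 11664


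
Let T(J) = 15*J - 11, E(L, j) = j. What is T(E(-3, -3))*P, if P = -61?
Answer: 3416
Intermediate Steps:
T(J) = -11 + 15*J
T(E(-3, -3))*P = (-11 + 15*(-3))*(-61) = (-11 - 45)*(-61) = -56*(-61) = 3416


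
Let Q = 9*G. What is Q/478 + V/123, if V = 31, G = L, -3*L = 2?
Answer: 7040/29397 ≈ 0.23948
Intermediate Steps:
L = -2/3 (L = -1/3*2 = -2/3 ≈ -0.66667)
G = -2/3 ≈ -0.66667
Q = -6 (Q = 9*(-2/3) = -6)
Q/478 + V/123 = -6/478 + 31/123 = -6*1/478 + 31*(1/123) = -3/239 + 31/123 = 7040/29397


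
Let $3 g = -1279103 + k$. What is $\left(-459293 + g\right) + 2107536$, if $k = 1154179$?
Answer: $\frac{4819805}{3} \approx 1.6066 \cdot 10^{6}$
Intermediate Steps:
$g = - \frac{124924}{3}$ ($g = \frac{-1279103 + 1154179}{3} = \frac{1}{3} \left(-124924\right) = - \frac{124924}{3} \approx -41641.0$)
$\left(-459293 + g\right) + 2107536 = \left(-459293 - \frac{124924}{3}\right) + 2107536 = - \frac{1502803}{3} + 2107536 = \frac{4819805}{3}$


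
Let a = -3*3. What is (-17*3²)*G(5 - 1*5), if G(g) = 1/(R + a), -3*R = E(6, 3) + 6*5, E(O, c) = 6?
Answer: 51/7 ≈ 7.2857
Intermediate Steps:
R = -12 (R = -(6 + 6*5)/3 = -(6 + 30)/3 = -⅓*36 = -12)
a = -9
G(g) = -1/21 (G(g) = 1/(-12 - 9) = 1/(-21) = -1/21)
(-17*3²)*G(5 - 1*5) = -17*3²*(-1/21) = -17*9*(-1/21) = -153*(-1/21) = 51/7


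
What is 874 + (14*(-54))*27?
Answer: -19538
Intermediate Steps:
874 + (14*(-54))*27 = 874 - 756*27 = 874 - 20412 = -19538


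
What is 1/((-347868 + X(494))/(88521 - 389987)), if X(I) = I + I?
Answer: 150733/173440 ≈ 0.86908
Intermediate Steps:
X(I) = 2*I
1/((-347868 + X(494))/(88521 - 389987)) = 1/((-347868 + 2*494)/(88521 - 389987)) = 1/((-347868 + 988)/(-301466)) = 1/(-346880*(-1/301466)) = 1/(173440/150733) = 150733/173440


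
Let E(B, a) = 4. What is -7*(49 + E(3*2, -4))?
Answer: -371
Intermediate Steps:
-7*(49 + E(3*2, -4)) = -7*(49 + 4) = -7*53 = -371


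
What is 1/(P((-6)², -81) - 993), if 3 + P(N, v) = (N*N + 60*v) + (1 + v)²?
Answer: 1/1840 ≈ 0.00054348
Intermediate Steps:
P(N, v) = -3 + N² + (1 + v)² + 60*v (P(N, v) = -3 + ((N*N + 60*v) + (1 + v)²) = -3 + ((N² + 60*v) + (1 + v)²) = -3 + (N² + (1 + v)² + 60*v) = -3 + N² + (1 + v)² + 60*v)
1/(P((-6)², -81) - 993) = 1/((-2 + ((-6)²)² + (-81)² + 62*(-81)) - 993) = 1/((-2 + 36² + 6561 - 5022) - 993) = 1/((-2 + 1296 + 6561 - 5022) - 993) = 1/(2833 - 993) = 1/1840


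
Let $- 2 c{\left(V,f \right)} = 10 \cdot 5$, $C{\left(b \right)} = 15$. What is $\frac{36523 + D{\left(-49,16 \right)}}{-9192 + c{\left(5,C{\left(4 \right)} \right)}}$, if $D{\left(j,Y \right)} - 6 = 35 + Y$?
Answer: $- \frac{36580}{9217} \approx -3.9688$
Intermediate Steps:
$c{\left(V,f \right)} = -25$ ($c{\left(V,f \right)} = - \frac{10 \cdot 5}{2} = \left(- \frac{1}{2}\right) 50 = -25$)
$D{\left(j,Y \right)} = 41 + Y$ ($D{\left(j,Y \right)} = 6 + \left(35 + Y\right) = 41 + Y$)
$\frac{36523 + D{\left(-49,16 \right)}}{-9192 + c{\left(5,C{\left(4 \right)} \right)}} = \frac{36523 + \left(41 + 16\right)}{-9192 - 25} = \frac{36523 + 57}{-9217} = 36580 \left(- \frac{1}{9217}\right) = - \frac{36580}{9217}$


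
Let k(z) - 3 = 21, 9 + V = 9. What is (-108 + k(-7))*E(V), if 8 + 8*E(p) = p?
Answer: 84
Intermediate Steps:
V = 0 (V = -9 + 9 = 0)
k(z) = 24 (k(z) = 3 + 21 = 24)
E(p) = -1 + p/8
(-108 + k(-7))*E(V) = (-108 + 24)*(-1 + (⅛)*0) = -84*(-1 + 0) = -84*(-1) = 84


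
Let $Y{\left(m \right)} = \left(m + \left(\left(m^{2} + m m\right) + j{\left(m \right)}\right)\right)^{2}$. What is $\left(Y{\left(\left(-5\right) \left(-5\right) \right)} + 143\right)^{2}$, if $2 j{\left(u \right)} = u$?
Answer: $\frac{43972773652809}{16} \approx 2.7483 \cdot 10^{12}$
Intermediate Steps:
$j{\left(u \right)} = \frac{u}{2}$
$Y{\left(m \right)} = \left(2 m^{2} + \frac{3 m}{2}\right)^{2}$ ($Y{\left(m \right)} = \left(m + \left(\left(m^{2} + m m\right) + \frac{m}{2}\right)\right)^{2} = \left(m + \left(\left(m^{2} + m^{2}\right) + \frac{m}{2}\right)\right)^{2} = \left(m + \left(2 m^{2} + \frac{m}{2}\right)\right)^{2} = \left(m + \left(\frac{m}{2} + 2 m^{2}\right)\right)^{2} = \left(2 m^{2} + \frac{3 m}{2}\right)^{2}$)
$\left(Y{\left(\left(-5\right) \left(-5\right) \right)} + 143\right)^{2} = \left(\frac{\left(\left(-5\right) \left(-5\right)\right)^{2} \left(3 + 4 \left(\left(-5\right) \left(-5\right)\right)\right)^{2}}{4} + 143\right)^{2} = \left(\frac{25^{2} \left(3 + 4 \cdot 25\right)^{2}}{4} + 143\right)^{2} = \left(\frac{1}{4} \cdot 625 \left(3 + 100\right)^{2} + 143\right)^{2} = \left(\frac{1}{4} \cdot 625 \cdot 103^{2} + 143\right)^{2} = \left(\frac{1}{4} \cdot 625 \cdot 10609 + 143\right)^{2} = \left(\frac{6630625}{4} + 143\right)^{2} = \left(\frac{6631197}{4}\right)^{2} = \frac{43972773652809}{16}$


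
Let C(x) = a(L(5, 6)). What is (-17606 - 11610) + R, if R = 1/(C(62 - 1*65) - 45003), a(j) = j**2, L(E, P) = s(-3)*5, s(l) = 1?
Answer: -1314077249/44978 ≈ -29216.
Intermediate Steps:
L(E, P) = 5 (L(E, P) = 1*5 = 5)
C(x) = 25 (C(x) = 5**2 = 25)
R = -1/44978 (R = 1/(25 - 45003) = 1/(-44978) = -1/44978 ≈ -2.2233e-5)
(-17606 - 11610) + R = (-17606 - 11610) - 1/44978 = -29216 - 1/44978 = -1314077249/44978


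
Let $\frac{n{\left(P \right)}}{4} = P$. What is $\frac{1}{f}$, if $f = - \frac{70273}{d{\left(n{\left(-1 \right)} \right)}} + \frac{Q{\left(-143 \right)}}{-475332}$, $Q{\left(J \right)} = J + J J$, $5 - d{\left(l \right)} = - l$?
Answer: $- \frac{1662}{116793797} \approx -1.423 \cdot 10^{-5}$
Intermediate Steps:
$n{\left(P \right)} = 4 P$
$d{\left(l \right)} = 5 + l$ ($d{\left(l \right)} = 5 - - l = 5 + l$)
$Q{\left(J \right)} = J + J^{2}$
$f = - \frac{116793797}{1662}$ ($f = - \frac{70273}{5 + 4 \left(-1\right)} + \frac{\left(-143\right) \left(1 - 143\right)}{-475332} = - \frac{70273}{5 - 4} + \left(-143\right) \left(-142\right) \left(- \frac{1}{475332}\right) = - \frac{70273}{1} + 20306 \left(- \frac{1}{475332}\right) = \left(-70273\right) 1 - \frac{71}{1662} = -70273 - \frac{71}{1662} = - \frac{116793797}{1662} \approx -70273.0$)
$\frac{1}{f} = \frac{1}{- \frac{116793797}{1662}} = - \frac{1662}{116793797}$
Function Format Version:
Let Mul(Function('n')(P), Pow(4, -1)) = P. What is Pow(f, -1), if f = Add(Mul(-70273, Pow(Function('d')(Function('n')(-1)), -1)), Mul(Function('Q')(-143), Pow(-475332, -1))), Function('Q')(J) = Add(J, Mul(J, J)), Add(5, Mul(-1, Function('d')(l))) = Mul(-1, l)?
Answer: Rational(-1662, 116793797) ≈ -1.4230e-5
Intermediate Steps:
Function('n')(P) = Mul(4, P)
Function('d')(l) = Add(5, l) (Function('d')(l) = Add(5, Mul(-1, Mul(-1, l))) = Add(5, l))
Function('Q')(J) = Add(J, Pow(J, 2))
f = Rational(-116793797, 1662) (f = Add(Mul(-70273, Pow(Add(5, Mul(4, -1)), -1)), Mul(Mul(-143, Add(1, -143)), Pow(-475332, -1))) = Add(Mul(-70273, Pow(Add(5, -4), -1)), Mul(Mul(-143, -142), Rational(-1, 475332))) = Add(Mul(-70273, Pow(1, -1)), Mul(20306, Rational(-1, 475332))) = Add(Mul(-70273, 1), Rational(-71, 1662)) = Add(-70273, Rational(-71, 1662)) = Rational(-116793797, 1662) ≈ -70273.)
Pow(f, -1) = Pow(Rational(-116793797, 1662), -1) = Rational(-1662, 116793797)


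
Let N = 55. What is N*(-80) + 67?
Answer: -4333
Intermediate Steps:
N*(-80) + 67 = 55*(-80) + 67 = -4400 + 67 = -4333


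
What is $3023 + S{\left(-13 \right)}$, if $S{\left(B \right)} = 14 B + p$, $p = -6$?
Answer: $2835$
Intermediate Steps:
$S{\left(B \right)} = -6 + 14 B$ ($S{\left(B \right)} = 14 B - 6 = -6 + 14 B$)
$3023 + S{\left(-13 \right)} = 3023 + \left(-6 + 14 \left(-13\right)\right) = 3023 - 188 = 2835$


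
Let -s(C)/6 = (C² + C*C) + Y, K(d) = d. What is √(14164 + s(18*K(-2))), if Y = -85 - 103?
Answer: 2*I*√65 ≈ 16.125*I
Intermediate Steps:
Y = -188
s(C) = 1128 - 12*C² (s(C) = -6*((C² + C*C) - 188) = -6*((C² + C²) - 188) = -6*(2*C² - 188) = -6*(-188 + 2*C²) = 1128 - 12*C²)
√(14164 + s(18*K(-2))) = √(14164 + (1128 - 12*(18*(-2))²)) = √(14164 + (1128 - 12*(-36)²)) = √(14164 + (1128 - 12*1296)) = √(14164 + (1128 - 15552)) = √(14164 - 14424) = √(-260) = 2*I*√65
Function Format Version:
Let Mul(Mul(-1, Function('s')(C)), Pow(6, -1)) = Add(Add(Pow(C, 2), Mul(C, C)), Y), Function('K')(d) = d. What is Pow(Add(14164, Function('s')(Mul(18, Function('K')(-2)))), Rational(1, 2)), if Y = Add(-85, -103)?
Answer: Mul(2, I, Pow(65, Rational(1, 2))) ≈ Mul(16.125, I)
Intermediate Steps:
Y = -188
Function('s')(C) = Add(1128, Mul(-12, Pow(C, 2))) (Function('s')(C) = Mul(-6, Add(Add(Pow(C, 2), Mul(C, C)), -188)) = Mul(-6, Add(Add(Pow(C, 2), Pow(C, 2)), -188)) = Mul(-6, Add(Mul(2, Pow(C, 2)), -188)) = Mul(-6, Add(-188, Mul(2, Pow(C, 2)))) = Add(1128, Mul(-12, Pow(C, 2))))
Pow(Add(14164, Function('s')(Mul(18, Function('K')(-2)))), Rational(1, 2)) = Pow(Add(14164, Add(1128, Mul(-12, Pow(Mul(18, -2), 2)))), Rational(1, 2)) = Pow(Add(14164, Add(1128, Mul(-12, Pow(-36, 2)))), Rational(1, 2)) = Pow(Add(14164, Add(1128, Mul(-12, 1296))), Rational(1, 2)) = Pow(Add(14164, Add(1128, -15552)), Rational(1, 2)) = Pow(Add(14164, -14424), Rational(1, 2)) = Pow(-260, Rational(1, 2)) = Mul(2, I, Pow(65, Rational(1, 2)))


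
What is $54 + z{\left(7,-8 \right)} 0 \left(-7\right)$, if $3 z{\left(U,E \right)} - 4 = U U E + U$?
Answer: $54$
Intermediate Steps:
$z{\left(U,E \right)} = \frac{4}{3} + \frac{U}{3} + \frac{E U^{2}}{3}$ ($z{\left(U,E \right)} = \frac{4}{3} + \frac{U U E + U}{3} = \frac{4}{3} + \frac{U^{2} E + U}{3} = \frac{4}{3} + \frac{E U^{2} + U}{3} = \frac{4}{3} + \frac{U + E U^{2}}{3} = \frac{4}{3} + \left(\frac{U}{3} + \frac{E U^{2}}{3}\right) = \frac{4}{3} + \frac{U}{3} + \frac{E U^{2}}{3}$)
$54 + z{\left(7,-8 \right)} 0 \left(-7\right) = 54 + \left(\frac{4}{3} + \frac{1}{3} \cdot 7 + \frac{1}{3} \left(-8\right) 7^{2}\right) 0 \left(-7\right) = 54 + \left(\frac{4}{3} + \frac{7}{3} + \frac{1}{3} \left(-8\right) 49\right) 0 = 54 + \left(\frac{4}{3} + \frac{7}{3} - \frac{392}{3}\right) 0 = 54 - 0 = 54 + 0 = 54$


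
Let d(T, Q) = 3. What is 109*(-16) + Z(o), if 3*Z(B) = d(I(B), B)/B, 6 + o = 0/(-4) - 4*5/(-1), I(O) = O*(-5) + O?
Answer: -24415/14 ≈ -1743.9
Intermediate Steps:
I(O) = -4*O (I(O) = -5*O + O = -4*O)
o = 14 (o = -6 + (0/(-4) - 4*5/(-1)) = -6 + (0*(-1/4) - 20*(-1)) = -6 + (0 + 20) = -6 + 20 = 14)
Z(B) = 1/B (Z(B) = (3/B)/3 = 1/B)
109*(-16) + Z(o) = 109*(-16) + 1/14 = -1744 + 1/14 = -24415/14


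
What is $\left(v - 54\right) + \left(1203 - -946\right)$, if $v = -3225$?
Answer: $-1130$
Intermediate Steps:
$\left(v - 54\right) + \left(1203 - -946\right) = \left(-3225 - 54\right) + \left(1203 - -946\right) = -3279 + \left(1203 + 946\right) = -3279 + 2149 = -1130$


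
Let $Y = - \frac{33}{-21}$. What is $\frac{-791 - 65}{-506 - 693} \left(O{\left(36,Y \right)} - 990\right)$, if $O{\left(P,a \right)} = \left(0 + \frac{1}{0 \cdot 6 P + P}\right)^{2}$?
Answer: $- \frac{1259497}{1782} \approx -706.79$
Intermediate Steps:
$Y = \frac{11}{7}$ ($Y = \left(-33\right) \left(- \frac{1}{21}\right) = \frac{11}{7} \approx 1.5714$)
$O{\left(P,a \right)} = \frac{1}{P^{2}}$ ($O{\left(P,a \right)} = \left(0 + \frac{1}{0 P + P}\right)^{2} = \left(0 + \frac{1}{0 + P}\right)^{2} = \left(0 + \frac{1}{P}\right)^{2} = \left(\frac{1}{P}\right)^{2} = \frac{1}{P^{2}}$)
$\frac{-791 - 65}{-506 - 693} \left(O{\left(36,Y \right)} - 990\right) = \frac{-791 - 65}{-506 - 693} \left(\frac{1}{1296} - 990\right) = - \frac{856}{-1199} \left(\frac{1}{1296} - 990\right) = \left(-856\right) \left(- \frac{1}{1199}\right) \left(- \frac{1283039}{1296}\right) = \frac{856}{1199} \left(- \frac{1283039}{1296}\right) = - \frac{1259497}{1782}$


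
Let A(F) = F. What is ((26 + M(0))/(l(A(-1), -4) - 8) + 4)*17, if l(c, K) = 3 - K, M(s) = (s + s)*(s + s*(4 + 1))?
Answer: -374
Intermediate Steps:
M(s) = 12*s² (M(s) = (2*s)*(s + s*5) = (2*s)*(s + 5*s) = (2*s)*(6*s) = 12*s²)
((26 + M(0))/(l(A(-1), -4) - 8) + 4)*17 = ((26 + 12*0²)/((3 - 1*(-4)) - 8) + 4)*17 = ((26 + 12*0)/((3 + 4) - 8) + 4)*17 = ((26 + 0)/(7 - 8) + 4)*17 = (26/(-1) + 4)*17 = (26*(-1) + 4)*17 = (-26 + 4)*17 = -22*17 = -374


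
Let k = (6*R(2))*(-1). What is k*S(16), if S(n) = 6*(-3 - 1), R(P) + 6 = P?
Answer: -576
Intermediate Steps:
R(P) = -6 + P
S(n) = -24 (S(n) = 6*(-4) = -24)
k = 24 (k = (6*(-6 + 2))*(-1) = (6*(-4))*(-1) = -24*(-1) = 24)
k*S(16) = 24*(-24) = -576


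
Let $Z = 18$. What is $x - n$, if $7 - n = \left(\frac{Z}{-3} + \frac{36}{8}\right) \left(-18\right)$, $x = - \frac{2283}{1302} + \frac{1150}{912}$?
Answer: $\frac{1930307}{98952} \approx 19.508$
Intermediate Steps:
$x = - \frac{48733}{98952}$ ($x = \left(-2283\right) \frac{1}{1302} + 1150 \cdot \frac{1}{912} = - \frac{761}{434} + \frac{575}{456} = - \frac{48733}{98952} \approx -0.49249$)
$n = -20$ ($n = 7 - \left(\frac{18}{-3} + \frac{36}{8}\right) \left(-18\right) = 7 - \left(18 \left(- \frac{1}{3}\right) + 36 \cdot \frac{1}{8}\right) \left(-18\right) = 7 - \left(-6 + \frac{9}{2}\right) \left(-18\right) = 7 - \left(- \frac{3}{2}\right) \left(-18\right) = 7 - 27 = -20$)
$x - n = - \frac{48733}{98952} - -20 = - \frac{48733}{98952} + 20 = \frac{1930307}{98952}$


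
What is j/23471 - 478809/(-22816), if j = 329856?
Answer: 18764120535/535514336 ≈ 35.039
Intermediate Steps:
j/23471 - 478809/(-22816) = 329856/23471 - 478809/(-22816) = 329856*(1/23471) - 478809*(-1/22816) = 329856/23471 + 478809/22816 = 18764120535/535514336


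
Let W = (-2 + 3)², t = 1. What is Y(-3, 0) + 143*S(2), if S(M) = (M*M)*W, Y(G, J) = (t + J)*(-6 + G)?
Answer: 563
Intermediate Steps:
W = 1 (W = 1² = 1)
Y(G, J) = (1 + J)*(-6 + G)
S(M) = M² (S(M) = (M*M)*1 = M²*1 = M²)
Y(-3, 0) + 143*S(2) = (-6 - 3 - 6*0 - 3*0) + 143*2² = (-6 - 3 + 0 + 0) + 143*4 = -9 + 572 = 563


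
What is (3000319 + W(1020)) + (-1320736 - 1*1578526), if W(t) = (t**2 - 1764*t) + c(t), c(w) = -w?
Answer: -658843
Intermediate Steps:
W(t) = t**2 - 1765*t (W(t) = (t**2 - 1764*t) - t = t**2 - 1765*t)
(3000319 + W(1020)) + (-1320736 - 1*1578526) = (3000319 + 1020*(-1765 + 1020)) + (-1320736 - 1*1578526) = (3000319 + 1020*(-745)) + (-1320736 - 1578526) = (3000319 - 759900) - 2899262 = 2240419 - 2899262 = -658843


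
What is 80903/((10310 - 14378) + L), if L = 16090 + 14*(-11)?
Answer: 80903/11868 ≈ 6.8169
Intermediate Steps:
L = 15936 (L = 16090 - 154 = 15936)
80903/((10310 - 14378) + L) = 80903/((10310 - 14378) + 15936) = 80903/(-4068 + 15936) = 80903/11868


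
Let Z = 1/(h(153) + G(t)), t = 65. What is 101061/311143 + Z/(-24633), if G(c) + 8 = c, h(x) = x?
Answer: 74683023941/229931565570 ≈ 0.32481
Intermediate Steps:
G(c) = -8 + c
Z = 1/210 (Z = 1/(153 + (-8 + 65)) = 1/(153 + 57) = 1/210 ≈ 0.0047619)
101061/311143 + Z/(-24633) = 101061/311143 + (1/210)/(-24633) = 101061*(1/311143) + (1/210)*(-1/24633) = 101061/311143 - 1/5172930 = 74683023941/229931565570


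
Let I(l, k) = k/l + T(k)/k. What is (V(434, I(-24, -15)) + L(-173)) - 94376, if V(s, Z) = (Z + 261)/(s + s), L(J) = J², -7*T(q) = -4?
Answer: -46989376907/729120 ≈ -64447.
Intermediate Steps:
T(q) = 4/7 (T(q) = -⅐*(-4) = 4/7)
I(l, k) = 4/(7*k) + k/l (I(l, k) = k/l + 4/(7*k) = 4/(7*k) + k/l)
V(s, Z) = (261 + Z)/(2*s) (V(s, Z) = (261 + Z)/((2*s)) = (261 + Z)*(1/(2*s)) = (261 + Z)/(2*s))
(V(434, I(-24, -15)) + L(-173)) - 94376 = ((½)*(261 + ((4/7)/(-15) - 15/(-24)))/434 + (-173)²) - 94376 = ((½)*(1/434)*(261 + ((4/7)*(-1/15) - 15*(-1/24))) + 29929) - 94376 = ((½)*(1/434)*(261 + (-4/105 + 5/8)) + 29929) - 94376 = ((½)*(1/434)*(261 + 493/840) + 29929) - 94376 = ((½)*(1/434)*(219733/840) + 29929) - 94376 = (219733/729120 + 29929) - 94376 = 21822052213/729120 - 94376 = -46989376907/729120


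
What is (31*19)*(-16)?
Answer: -9424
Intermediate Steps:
(31*19)*(-16) = 589*(-16) = -9424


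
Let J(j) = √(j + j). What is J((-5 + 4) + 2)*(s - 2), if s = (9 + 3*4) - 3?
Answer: 16*√2 ≈ 22.627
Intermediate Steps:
J(j) = √2*√j (J(j) = √(2*j) = √2*√j)
s = 18 (s = (9 + 12) - 3 = 21 - 3 = 18)
J((-5 + 4) + 2)*(s - 2) = (√2*√((-5 + 4) + 2))*(18 - 2) = (√2*√(-1 + 2))*16 = (√2*√1)*16 = (√2*1)*16 = √2*16 = 16*√2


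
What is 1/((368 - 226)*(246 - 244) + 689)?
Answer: 1/973 ≈ 0.0010277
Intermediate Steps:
1/((368 - 226)*(246 - 244) + 689) = 1/(142*2 + 689) = 1/(284 + 689) = 1/973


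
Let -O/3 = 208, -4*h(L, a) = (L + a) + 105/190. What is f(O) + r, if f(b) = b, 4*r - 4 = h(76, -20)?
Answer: -380933/608 ≈ -626.53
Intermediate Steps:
h(L, a) = -21/152 - L/4 - a/4 (h(L, a) = -((L + a) + 105/190)/4 = -((L + a) + 105*(1/190))/4 = -((L + a) + 21/38)/4 = -(21/38 + L + a)/4 = -21/152 - L/4 - a/4)
r = -1541/608 (r = 1 + (-21/152 - ¼*76 - ¼*(-20))/4 = 1 + (-21/152 - 19 + 5)/4 = 1 + (¼)*(-2149/152) = 1 - 2149/608 = -1541/608 ≈ -2.5345)
O = -624 (O = -3*208 = -624)
f(O) + r = -624 - 1541/608 = -380933/608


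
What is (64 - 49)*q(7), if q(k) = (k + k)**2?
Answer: 2940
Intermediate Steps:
q(k) = 4*k**2 (q(k) = (2*k)**2 = 4*k**2)
(64 - 49)*q(7) = (64 - 49)*(4*7**2) = 15*(4*49) = 15*196 = 2940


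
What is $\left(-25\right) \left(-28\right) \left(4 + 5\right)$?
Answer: $6300$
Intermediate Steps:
$\left(-25\right) \left(-28\right) \left(4 + 5\right) = 700 \cdot 9 = 6300$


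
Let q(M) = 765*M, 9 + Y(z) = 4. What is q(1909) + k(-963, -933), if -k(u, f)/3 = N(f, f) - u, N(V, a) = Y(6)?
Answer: 1457511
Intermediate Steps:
Y(z) = -5 (Y(z) = -9 + 4 = -5)
N(V, a) = -5
k(u, f) = 15 + 3*u (k(u, f) = -3*(-5 - u) = 15 + 3*u)
q(1909) + k(-963, -933) = 765*1909 + (15 + 3*(-963)) = 1460385 + (15 - 2889) = 1460385 - 2874 = 1457511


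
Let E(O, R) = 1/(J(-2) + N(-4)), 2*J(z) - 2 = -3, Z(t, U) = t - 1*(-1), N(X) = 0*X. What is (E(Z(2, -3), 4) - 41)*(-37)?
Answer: 1591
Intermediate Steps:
N(X) = 0
Z(t, U) = 1 + t (Z(t, U) = t + 1 = 1 + t)
J(z) = -½ (J(z) = 1 + (½)*(-3) = 1 - 3/2 = -½)
E(O, R) = -2 (E(O, R) = 1/(-½ + 0) = 1/(-½) = -2)
(E(Z(2, -3), 4) - 41)*(-37) = (-2 - 41)*(-37) = -43*(-37) = 1591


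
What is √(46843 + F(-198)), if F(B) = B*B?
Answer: √86047 ≈ 293.34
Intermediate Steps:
F(B) = B²
√(46843 + F(-198)) = √(46843 + (-198)²) = √(46843 + 39204) = √86047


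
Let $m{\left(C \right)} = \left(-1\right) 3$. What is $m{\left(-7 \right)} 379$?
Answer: $-1137$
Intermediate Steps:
$m{\left(C \right)} = -3$
$m{\left(-7 \right)} 379 = \left(-3\right) 379 = -1137$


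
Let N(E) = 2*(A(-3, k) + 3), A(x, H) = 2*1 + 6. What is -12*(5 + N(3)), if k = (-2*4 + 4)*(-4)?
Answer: -324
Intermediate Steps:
k = 16 (k = (-8 + 4)*(-4) = -4*(-4) = 16)
A(x, H) = 8 (A(x, H) = 2 + 6 = 8)
N(E) = 22 (N(E) = 2*(8 + 3) = 2*11 = 22)
-12*(5 + N(3)) = -12*(5 + 22) = -12*27 = -324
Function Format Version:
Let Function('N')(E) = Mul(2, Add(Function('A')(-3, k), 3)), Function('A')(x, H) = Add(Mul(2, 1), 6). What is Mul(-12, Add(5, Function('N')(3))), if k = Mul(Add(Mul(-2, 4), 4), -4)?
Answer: -324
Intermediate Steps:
k = 16 (k = Mul(Add(-8, 4), -4) = Mul(-4, -4) = 16)
Function('A')(x, H) = 8 (Function('A')(x, H) = Add(2, 6) = 8)
Function('N')(E) = 22 (Function('N')(E) = Mul(2, Add(8, 3)) = Mul(2, 11) = 22)
Mul(-12, Add(5, Function('N')(3))) = Mul(-12, Add(5, 22)) = Mul(-12, 27) = -324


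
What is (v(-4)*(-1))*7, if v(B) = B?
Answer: 28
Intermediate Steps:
(v(-4)*(-1))*7 = -4*(-1)*7 = 4*7 = 28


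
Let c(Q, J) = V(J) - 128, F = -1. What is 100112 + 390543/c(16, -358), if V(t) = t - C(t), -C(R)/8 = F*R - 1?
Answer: 79218661/790 ≈ 1.0028e+5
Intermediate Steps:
C(R) = 8 + 8*R (C(R) = -8*(-R - 1) = -8*(-1 - R) = 8 + 8*R)
V(t) = -8 - 7*t (V(t) = t - (8 + 8*t) = t + (-8 - 8*t) = -8 - 7*t)
c(Q, J) = -136 - 7*J (c(Q, J) = (-8 - 7*J) - 128 = -136 - 7*J)
100112 + 390543/c(16, -358) = 100112 + 390543/(-136 - 7*(-358)) = 100112 + 390543/(-136 + 2506) = 100112 + 390543/2370 = 100112 + 390543*(1/2370) = 100112 + 130181/790 = 79218661/790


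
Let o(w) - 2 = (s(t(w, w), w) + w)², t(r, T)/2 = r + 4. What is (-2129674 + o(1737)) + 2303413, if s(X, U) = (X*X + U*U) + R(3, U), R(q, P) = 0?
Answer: 229317415006641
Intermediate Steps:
t(r, T) = 8 + 2*r (t(r, T) = 2*(r + 4) = 2*(4 + r) = 8 + 2*r)
s(X, U) = U² + X² (s(X, U) = (X*X + U*U) + 0 = (X² + U²) + 0 = (U² + X²) + 0 = U² + X²)
o(w) = 2 + (w + w² + (8 + 2*w)²)² (o(w) = 2 + ((w² + (8 + 2*w)²) + w)² = 2 + (w + w² + (8 + 2*w)²)²)
(-2129674 + o(1737)) + 2303413 = (-2129674 + (2 + (1737 + 1737² + 4*(4 + 1737)²)²)) + 2303413 = (-2129674 + (2 + (1737 + 3017169 + 4*1741²)²)) + 2303413 = (-2129674 + (2 + (1737 + 3017169 + 4*3031081)²)) + 2303413 = (-2129674 + (2 + (1737 + 3017169 + 12124324)²)) + 2303413 = (-2129674 + (2 + 15143230²)) + 2303413 = (-2129674 + (2 + 229317414832900)) + 2303413 = (-2129674 + 229317414832902) + 2303413 = 229317412703228 + 2303413 = 229317415006641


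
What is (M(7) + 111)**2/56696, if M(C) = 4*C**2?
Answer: 94249/56696 ≈ 1.6624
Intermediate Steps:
(M(7) + 111)**2/56696 = (4*7**2 + 111)**2/56696 = (4*49 + 111)**2*(1/56696) = (196 + 111)**2*(1/56696) = 307**2*(1/56696) = 94249*(1/56696) = 94249/56696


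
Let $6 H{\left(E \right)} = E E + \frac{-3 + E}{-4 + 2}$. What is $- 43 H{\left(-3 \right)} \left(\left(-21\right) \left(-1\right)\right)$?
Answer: $-1806$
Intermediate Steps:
$H{\left(E \right)} = \frac{1}{4} - \frac{E}{12} + \frac{E^{2}}{6}$ ($H{\left(E \right)} = \frac{E E + \frac{-3 + E}{-4 + 2}}{6} = \frac{E^{2} + \frac{-3 + E}{-2}}{6} = \frac{E^{2} + \left(-3 + E\right) \left(- \frac{1}{2}\right)}{6} = \frac{E^{2} - \left(- \frac{3}{2} + \frac{E}{2}\right)}{6} = \frac{\frac{3}{2} + E^{2} - \frac{E}{2}}{6} = \frac{1}{4} - \frac{E}{12} + \frac{E^{2}}{6}$)
$- 43 H{\left(-3 \right)} \left(\left(-21\right) \left(-1\right)\right) = - 43 \left(\frac{1}{4} - - \frac{1}{4} + \frac{\left(-3\right)^{2}}{6}\right) \left(\left(-21\right) \left(-1\right)\right) = - 43 \left(\frac{1}{4} + \frac{1}{4} + \frac{1}{6} \cdot 9\right) 21 = - 43 \left(\frac{1}{4} + \frac{1}{4} + \frac{3}{2}\right) 21 = \left(-43\right) 2 \cdot 21 = \left(-86\right) 21 = -1806$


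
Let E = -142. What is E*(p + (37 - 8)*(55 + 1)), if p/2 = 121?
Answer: -264972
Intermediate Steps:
p = 242 (p = 2*121 = 242)
E*(p + (37 - 8)*(55 + 1)) = -142*(242 + (37 - 8)*(55 + 1)) = -142*(242 + 29*56) = -142*(242 + 1624) = -142*1866 = -264972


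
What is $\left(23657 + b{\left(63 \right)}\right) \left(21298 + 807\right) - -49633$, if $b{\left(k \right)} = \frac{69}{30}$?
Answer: $\frac{1046076919}{2} \approx 5.2304 \cdot 10^{8}$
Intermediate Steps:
$b{\left(k \right)} = \frac{23}{10}$ ($b{\left(k \right)} = 69 \cdot \frac{1}{30} = \frac{23}{10}$)
$\left(23657 + b{\left(63 \right)}\right) \left(21298 + 807\right) - -49633 = \left(23657 + \frac{23}{10}\right) \left(21298 + 807\right) - -49633 = \frac{236593}{10} \cdot 22105 + 49633 = \frac{1045977653}{2} + 49633 = \frac{1046076919}{2}$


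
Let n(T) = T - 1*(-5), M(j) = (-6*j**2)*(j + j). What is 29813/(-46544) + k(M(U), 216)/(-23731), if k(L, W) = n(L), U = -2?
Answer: -712193247/1104535664 ≈ -0.64479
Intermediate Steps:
M(j) = -12*j**3 (M(j) = (-6*j**2)*(2*j) = -12*j**3)
n(T) = 5 + T (n(T) = T + 5 = 5 + T)
k(L, W) = 5 + L
29813/(-46544) + k(M(U), 216)/(-23731) = 29813/(-46544) + (5 - 12*(-2)**3)/(-23731) = 29813*(-1/46544) + (5 - 12*(-8))*(-1/23731) = -29813/46544 + (5 + 96)*(-1/23731) = -29813/46544 + 101*(-1/23731) = -29813/46544 - 101/23731 = -712193247/1104535664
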